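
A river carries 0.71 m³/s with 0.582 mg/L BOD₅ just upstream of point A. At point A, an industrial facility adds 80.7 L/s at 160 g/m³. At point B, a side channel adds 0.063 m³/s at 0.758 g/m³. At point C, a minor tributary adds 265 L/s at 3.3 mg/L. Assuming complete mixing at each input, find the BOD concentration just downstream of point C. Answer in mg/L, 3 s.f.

80.7 L/s = 0.0807 m³/s.
After input A: C = (0.71·0.582 + 0.0807·160) / 0.7907 = 16.85 mg/L.
After input B: C = (0.7907·16.85 + 0.063·0.758) / 0.8537 = 15.66 mg/L.
265 L/s = 0.265 m³/s.
After input C: C = (0.8537·15.66 + 0.265·3.3) / 1.119 = 12.74 mg/L.

12.7 mg/L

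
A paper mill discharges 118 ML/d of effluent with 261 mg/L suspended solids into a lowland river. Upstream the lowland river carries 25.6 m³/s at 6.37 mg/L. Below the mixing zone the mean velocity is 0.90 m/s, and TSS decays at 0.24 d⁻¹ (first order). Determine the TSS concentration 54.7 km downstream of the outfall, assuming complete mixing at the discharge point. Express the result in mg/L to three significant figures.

16.3 mg/L

118 ML/d = 1.366 m³/s.
After complete mixing, C₀ = (1.366·261 + 25.6·6.37) / 26.97 = 19.27 mg/L.
Travel time t = 5.47e+04 m / 0.90 m/s = 6.078e+04 s = 0.7034 d.
C = 19.27·exp(−0.24·0.7034) = 19.27·0.8447 = 16.27 mg/L.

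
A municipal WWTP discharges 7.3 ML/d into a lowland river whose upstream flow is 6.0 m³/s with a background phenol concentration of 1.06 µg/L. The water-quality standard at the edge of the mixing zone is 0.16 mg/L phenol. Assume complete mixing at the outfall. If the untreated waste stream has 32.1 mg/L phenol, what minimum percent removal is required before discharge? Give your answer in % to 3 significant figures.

64.3 %

7.3 ML/d = 0.08449 m³/s.
1.06 µg/L = 0.00106 mg/L.
Mass balance: 0.16·6.084 = 0.08449·Cₑ + 6·0.00106.
Cₑ = (0.9735 − 0.00636) / 0.08449 = 11.45 mg/L.
Required removal = 1 − 11.45/32.1 = 64.34 %.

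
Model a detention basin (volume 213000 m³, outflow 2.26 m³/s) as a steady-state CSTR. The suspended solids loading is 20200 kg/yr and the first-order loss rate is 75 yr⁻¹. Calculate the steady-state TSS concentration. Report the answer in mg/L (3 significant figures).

Outflow Q = 2.26 m³/s × 3.156e+07 s/yr = 7.132e+07 m³/yr.
Steady-state CSTR mass balance: W = Q·C + k·V·C, so C = W/(Q + kV).
Q + kV = 7.132e+07 + 75·213000 = 8.73e+07 m³/yr.
C = 20200/8.73e+07 = 0.0002314 kg/m³ = 0.2314 mg/L.

0.231 mg/L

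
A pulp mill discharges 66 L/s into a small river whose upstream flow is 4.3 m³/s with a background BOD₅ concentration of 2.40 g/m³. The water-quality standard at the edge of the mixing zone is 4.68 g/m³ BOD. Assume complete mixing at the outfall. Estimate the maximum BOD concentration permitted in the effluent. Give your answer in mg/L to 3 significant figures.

153 mg/L

66 L/s = 0.066 m³/s.
Mass balance: 4.68·4.366 = 0.066·Cₑ + 4.3·2.4.
Cₑ = (20.43 − 10.32) / 0.066 = 153.2 mg/L.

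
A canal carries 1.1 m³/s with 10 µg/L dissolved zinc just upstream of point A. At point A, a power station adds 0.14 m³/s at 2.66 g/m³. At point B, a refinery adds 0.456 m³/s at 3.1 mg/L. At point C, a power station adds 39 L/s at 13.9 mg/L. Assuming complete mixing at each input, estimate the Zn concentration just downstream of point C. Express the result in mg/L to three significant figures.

1.35 mg/L

10 µg/L = 0.01 mg/L.
After input A: C = (1.1·0.01 + 0.14·2.66) / 1.24 = 0.3092 mg/L.
After input B: C = (1.24·0.3092 + 0.456·3.1) / 1.696 = 1.06 mg/L.
39 L/s = 0.039 m³/s.
After input C: C = (1.696·1.06 + 0.039·13.9) / 1.735 = 1.348 mg/L.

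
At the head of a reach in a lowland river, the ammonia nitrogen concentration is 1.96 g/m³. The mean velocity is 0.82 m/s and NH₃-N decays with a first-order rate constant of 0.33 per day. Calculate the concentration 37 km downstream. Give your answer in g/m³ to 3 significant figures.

Travel time t = 37 km / 0.82 m/s = 3.7e+04/0.82 = 4.512e+04 s = 0.5222 d.
First-order decay: C = 1.96·exp(−0.33·0.5222) = 1.96·0.8417 = 1.65 g/m³.

1.65 g/m³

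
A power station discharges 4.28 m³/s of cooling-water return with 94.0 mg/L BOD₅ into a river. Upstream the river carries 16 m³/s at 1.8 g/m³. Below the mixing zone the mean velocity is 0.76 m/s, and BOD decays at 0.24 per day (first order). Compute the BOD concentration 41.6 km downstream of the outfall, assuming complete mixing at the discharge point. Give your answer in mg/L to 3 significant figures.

After complete mixing, C₀ = (4.28·94 + 16·1.8) / 20.28 = 21.26 mg/L.
Travel time t = 4.16e+04 m / 0.76 m/s = 5.474e+04 s = 0.6335 d.
C = 21.26·exp(−0.24·0.6335) = 21.26·0.8589 = 18.26 mg/L.

18.3 mg/L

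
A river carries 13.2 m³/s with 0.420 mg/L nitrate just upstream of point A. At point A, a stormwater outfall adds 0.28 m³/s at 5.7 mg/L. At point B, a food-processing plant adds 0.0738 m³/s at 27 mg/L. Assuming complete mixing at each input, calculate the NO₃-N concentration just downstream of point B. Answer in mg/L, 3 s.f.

0.674 mg/L

After input A: C = (13.2·0.42 + 0.28·5.7) / 13.48 = 0.5297 mg/L.
After input B: C = (13.48·0.5297 + 0.0738·27) / 13.55 = 0.6738 mg/L.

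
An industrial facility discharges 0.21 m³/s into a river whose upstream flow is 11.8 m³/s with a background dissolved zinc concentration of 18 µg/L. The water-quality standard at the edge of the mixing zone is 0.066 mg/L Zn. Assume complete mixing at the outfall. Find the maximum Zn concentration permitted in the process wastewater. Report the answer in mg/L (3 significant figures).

2.76 mg/L

18 µg/L = 0.018 mg/L.
Mass balance: 0.066·12.01 = 0.21·Cₑ + 11.8·0.018.
Cₑ = (0.7927 − 0.2124) / 0.21 = 2.763 mg/L.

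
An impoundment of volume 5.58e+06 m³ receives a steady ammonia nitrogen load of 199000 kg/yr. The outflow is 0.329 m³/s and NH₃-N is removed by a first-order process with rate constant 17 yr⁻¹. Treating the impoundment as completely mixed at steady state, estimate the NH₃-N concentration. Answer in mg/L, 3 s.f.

1.89 mg/L

Outflow Q = 0.329 m³/s × 3.156e+07 s/yr = 1.038e+07 m³/yr.
Steady-state CSTR mass balance: W = Q·C + k·V·C, so C = W/(Q + kV).
Q + kV = 1.038e+07 + 17·5.58e+06 = 1.052e+08 m³/yr.
C = 199000/1.052e+08 = 0.001891 kg/m³ = 1.891 mg/L.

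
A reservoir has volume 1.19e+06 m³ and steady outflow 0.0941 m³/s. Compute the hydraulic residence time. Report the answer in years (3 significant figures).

Q = 0.0941 m³/s × 3.156e+07 s/yr = 2.97e+06 m³/yr.
Hydraulic residence time τ = V/Q = 1.19e+06/2.97e+06 = 0.4007 yr.

0.401 yr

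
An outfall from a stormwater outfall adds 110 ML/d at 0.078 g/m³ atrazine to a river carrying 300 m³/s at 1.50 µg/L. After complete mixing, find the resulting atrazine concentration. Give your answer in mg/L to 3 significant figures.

110 ML/d = 1.273 m³/s.
1.50 µg/L = 0.0015 mg/L.
Flow-weighted mixing gives C = (1.273·0.078 + 300·0.0015) / (1.273 + 300) = 0.5493/301.3 = 0.001823 mg/L.

0.00182 mg/L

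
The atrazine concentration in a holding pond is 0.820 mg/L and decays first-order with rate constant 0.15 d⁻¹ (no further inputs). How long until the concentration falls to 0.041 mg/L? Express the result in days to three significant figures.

20.0 d

t = ln(C₀/C)/k = ln(0.820/0.041)/0.15 = 2.996/0.15 = 19.97 d.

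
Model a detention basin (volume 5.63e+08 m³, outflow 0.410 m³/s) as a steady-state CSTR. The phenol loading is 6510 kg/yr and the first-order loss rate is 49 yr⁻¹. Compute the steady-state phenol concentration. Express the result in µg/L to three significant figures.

0.236 µg/L

Outflow Q = 0.410 m³/s × 3.156e+07 s/yr = 1.294e+07 m³/yr.
Steady-state CSTR mass balance: W = Q·C + k·V·C, so C = W/(Q + kV).
Q + kV = 1.294e+07 + 49·5.63e+08 = 2.76e+10 m³/yr.
C = 6510/2.76e+10 = 2.359e-07 kg/m³ = 0.0002359 mg/L = 0.2359 µg/L.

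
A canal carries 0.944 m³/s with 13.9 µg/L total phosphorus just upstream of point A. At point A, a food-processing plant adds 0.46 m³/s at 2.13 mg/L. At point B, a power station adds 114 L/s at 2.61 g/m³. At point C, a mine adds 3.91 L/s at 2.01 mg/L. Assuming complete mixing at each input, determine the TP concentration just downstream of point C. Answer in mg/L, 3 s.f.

13.9 µg/L = 0.0139 mg/L.
After input A: C = (0.944·0.0139 + 0.46·2.13) / 1.404 = 0.7072 mg/L.
114 L/s = 0.114 m³/s.
After input B: C = (1.404·0.7072 + 0.114·2.61) / 1.518 = 0.8501 mg/L.
3.91 L/s = 0.00391 m³/s.
After input C: C = (1.518·0.8501 + 0.00391·2.01) / 1.522 = 0.8531 mg/L.

0.853 mg/L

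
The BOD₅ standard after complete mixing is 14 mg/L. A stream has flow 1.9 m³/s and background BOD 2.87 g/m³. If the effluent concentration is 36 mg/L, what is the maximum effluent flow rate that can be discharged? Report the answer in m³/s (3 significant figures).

Mass balance at complete mixing: C_std·(Q_w + Q_r) = Q_w·C_e + Q_r·C_b.
Rearranging, Q_w = Q_r·(C_std − C_b)/(C_e − C_std) = 1.9·(14 − 2.87) / (36 − 14) = 0.9612 m³/s.

0.961 m³/s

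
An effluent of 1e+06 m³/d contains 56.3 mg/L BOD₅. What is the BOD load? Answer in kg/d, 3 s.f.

1e+06 m³/d = 11.57 m³/s.
Mass flux = Q·C = 11.57 m³/s × 56.3 g/m³ = 651.6 g/s.
= 651.6 g/s × 86.4 = 5.63e+04 kg/d.

56300 kg/d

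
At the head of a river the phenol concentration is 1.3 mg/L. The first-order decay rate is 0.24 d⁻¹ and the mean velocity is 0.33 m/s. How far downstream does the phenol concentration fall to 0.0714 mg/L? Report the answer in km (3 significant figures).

345 km

From C = C₀·e^(−kt), t = ln(C₀/C)/k = ln(1.3/0.0714)/0.24 = 2.902/0.24 = 12.09 d.
Distance = v·t = 0.33 m/s × 1.045e+06 s = 3.447e+05 m = 344.7 km.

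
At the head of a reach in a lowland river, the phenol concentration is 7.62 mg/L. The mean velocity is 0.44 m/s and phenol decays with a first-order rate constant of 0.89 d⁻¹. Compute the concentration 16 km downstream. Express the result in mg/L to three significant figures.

5.24 mg/L

Travel time t = 16 km / 0.44 m/s = 1.6e+04/0.44 = 3.636e+04 s = 0.4209 d.
First-order decay: C = 7.62·exp(−0.89·0.4209) = 7.62·0.6876 = 5.239 mg/L.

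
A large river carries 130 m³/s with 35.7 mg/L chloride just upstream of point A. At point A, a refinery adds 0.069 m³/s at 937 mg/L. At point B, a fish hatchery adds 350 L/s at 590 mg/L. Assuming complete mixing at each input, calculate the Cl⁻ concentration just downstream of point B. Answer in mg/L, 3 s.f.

37.7 mg/L

After input A: C = (130·35.7 + 0.069·937) / 130.1 = 36.18 mg/L.
350 L/s = 0.35 m³/s.
After input B: C = (130.1·36.18 + 0.35·590) / 130.4 = 37.66 mg/L.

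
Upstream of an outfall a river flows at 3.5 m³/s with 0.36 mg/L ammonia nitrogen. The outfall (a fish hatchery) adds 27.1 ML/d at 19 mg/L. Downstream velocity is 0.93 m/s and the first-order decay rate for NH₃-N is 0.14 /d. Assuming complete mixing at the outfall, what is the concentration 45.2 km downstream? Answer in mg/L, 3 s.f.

27.1 ML/d = 0.3137 m³/s.
After complete mixing, C₀ = (0.3137·19 + 3.5·0.36) / 3.814 = 1.893 mg/L.
Travel time t = 4.52e+04 m / 0.93 m/s = 4.86e+04 s = 0.5625 d.
C = 1.893·exp(−0.14·0.5625) = 1.893·0.9243 = 1.75 mg/L.

1.75 mg/L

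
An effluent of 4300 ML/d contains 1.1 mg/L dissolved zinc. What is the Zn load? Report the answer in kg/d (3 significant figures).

4300 ML/d = 49.77 m³/s.
Mass flux = Q·C = 49.77 m³/s × 1.1 g/m³ = 54.75 g/s.
= 54.75 g/s × 86.4 = 4730 kg/d.

4730 kg/d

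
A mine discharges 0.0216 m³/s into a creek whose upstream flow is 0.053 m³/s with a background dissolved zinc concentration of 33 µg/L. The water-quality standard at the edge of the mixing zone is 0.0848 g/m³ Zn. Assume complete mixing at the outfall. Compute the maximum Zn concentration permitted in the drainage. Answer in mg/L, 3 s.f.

0.212 mg/L

33 µg/L = 0.033 mg/L.
Mass balance: 0.0848·0.0746 = 0.0216·Cₑ + 0.053·0.033.
Cₑ = (0.006326 − 0.001749) / 0.0216 = 0.2119 mg/L.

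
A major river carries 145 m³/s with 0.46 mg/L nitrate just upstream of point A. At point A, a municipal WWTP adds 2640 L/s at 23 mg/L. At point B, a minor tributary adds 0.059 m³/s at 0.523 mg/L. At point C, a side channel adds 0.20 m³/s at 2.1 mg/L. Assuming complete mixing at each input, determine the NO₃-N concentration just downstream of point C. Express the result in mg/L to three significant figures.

2640 L/s = 2.64 m³/s.
After input A: C = (145·0.46 + 2.64·23) / 147.6 = 0.863 mg/L.
After input B: C = (147.6·0.863 + 0.059·0.523) / 147.7 = 0.8629 mg/L.
After input C: C = (147.7·0.8629 + 0.2·2.1) / 147.9 = 0.8646 mg/L.

0.865 mg/L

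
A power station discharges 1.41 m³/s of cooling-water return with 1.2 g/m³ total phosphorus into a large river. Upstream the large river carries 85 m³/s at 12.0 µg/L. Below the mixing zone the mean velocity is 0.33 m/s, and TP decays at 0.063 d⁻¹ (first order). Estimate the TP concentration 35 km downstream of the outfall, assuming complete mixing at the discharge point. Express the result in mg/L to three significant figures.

0.0290 mg/L

12.0 µg/L = 0.012 mg/L.
After complete mixing, C₀ = (1.41·1.2 + 85·0.012) / 86.41 = 0.03139 mg/L.
Travel time t = 3.5e+04 m / 0.33 m/s = 1.061e+05 s = 1.228 d.
C = 0.03139·exp(−0.063·1.228) = 0.03139·0.9256 = 0.02905 mg/L.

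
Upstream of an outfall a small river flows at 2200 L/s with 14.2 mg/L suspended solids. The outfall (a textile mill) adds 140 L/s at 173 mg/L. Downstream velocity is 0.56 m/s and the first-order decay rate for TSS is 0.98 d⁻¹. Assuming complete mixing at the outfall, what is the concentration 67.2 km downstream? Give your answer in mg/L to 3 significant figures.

140 L/s = 0.14 m³/s.
2200 L/s = 2.2 m³/s.
After complete mixing, C₀ = (0.14·173 + 2.2·14.2) / 2.34 = 23.7 mg/L.
Travel time t = 6.72e+04 m / 0.56 m/s = 1.2e+05 s = 1.389 d.
C = 23.7·exp(−0.98·1.389) = 23.7·0.2564 = 6.076 mg/L.

6.08 mg/L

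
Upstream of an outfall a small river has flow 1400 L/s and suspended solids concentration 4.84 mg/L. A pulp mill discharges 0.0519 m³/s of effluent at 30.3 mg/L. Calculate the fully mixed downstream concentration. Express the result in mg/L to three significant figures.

5.75 mg/L

1400 L/s = 1.4 m³/s.
Conservation of mass across the mixing zone: C = (0.0519·30.3 + 1.4·4.84) / (0.0519 + 1.4) = 8.349/1.452 = 5.75 mg/L.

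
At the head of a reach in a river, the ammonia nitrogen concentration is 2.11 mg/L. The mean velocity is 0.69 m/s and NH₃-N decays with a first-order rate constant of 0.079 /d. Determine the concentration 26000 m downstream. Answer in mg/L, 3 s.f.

Travel time t = 26000 m / 0.69 m/s = 2.6e+04/0.69 = 3.768e+04 s = 0.4361 d.
First-order decay: C = 2.11·exp(−0.079·0.4361) = 2.11·0.9661 = 2.039 mg/L.

2.04 mg/L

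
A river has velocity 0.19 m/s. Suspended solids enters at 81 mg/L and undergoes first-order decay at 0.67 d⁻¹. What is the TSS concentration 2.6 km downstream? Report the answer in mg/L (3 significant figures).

Travel time t = 2.6 km / 0.19 m/s = 2600/0.19 = 1.368e+04 s = 0.1584 d.
First-order decay: C = 81·exp(−0.67·0.1584) = 81·0.8993 = 72.84 mg/L.

72.8 mg/L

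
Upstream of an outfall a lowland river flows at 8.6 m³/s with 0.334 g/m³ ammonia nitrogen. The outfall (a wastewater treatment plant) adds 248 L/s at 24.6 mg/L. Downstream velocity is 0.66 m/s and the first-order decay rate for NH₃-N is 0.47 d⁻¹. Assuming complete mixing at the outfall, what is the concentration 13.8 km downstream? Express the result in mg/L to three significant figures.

248 L/s = 0.248 m³/s.
After complete mixing, C₀ = (0.248·24.6 + 8.6·0.334) / 8.848 = 1.014 mg/L.
Travel time t = 1.38e+04 m / 0.66 m/s = 2.091e+04 s = 0.242 d.
C = 1.014·exp(−0.47·0.242) = 1.014·0.8925 = 0.9051 mg/L.

0.905 mg/L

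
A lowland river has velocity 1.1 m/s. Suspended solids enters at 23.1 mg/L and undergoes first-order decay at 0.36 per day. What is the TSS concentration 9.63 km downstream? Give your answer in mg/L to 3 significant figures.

Travel time t = 9.63 km / 1.1 m/s = 9630/1.1 = 8755 s = 0.1013 d.
First-order decay: C = 23.1·exp(−0.36·0.1013) = 23.1·0.9642 = 22.27 mg/L.

22.3 mg/L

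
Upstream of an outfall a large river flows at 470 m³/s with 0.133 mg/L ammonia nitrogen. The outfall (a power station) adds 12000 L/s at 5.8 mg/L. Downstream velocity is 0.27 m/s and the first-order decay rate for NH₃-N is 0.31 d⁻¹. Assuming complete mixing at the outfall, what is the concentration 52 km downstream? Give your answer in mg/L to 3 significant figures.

12000 L/s = 12 m³/s.
After complete mixing, C₀ = (12·5.8 + 470·0.133) / 482 = 0.2741 mg/L.
Travel time t = 5.2e+04 m / 0.27 m/s = 1.926e+05 s = 2.229 d.
C = 0.2741·exp(−0.31·2.229) = 0.2741·0.5011 = 0.1373 mg/L.

0.137 mg/L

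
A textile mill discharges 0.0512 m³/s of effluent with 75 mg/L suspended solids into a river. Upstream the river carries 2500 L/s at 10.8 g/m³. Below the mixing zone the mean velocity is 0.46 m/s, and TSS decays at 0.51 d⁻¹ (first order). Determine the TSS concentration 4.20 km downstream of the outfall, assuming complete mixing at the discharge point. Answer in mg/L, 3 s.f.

2500 L/s = 2.5 m³/s.
After complete mixing, C₀ = (0.0512·75 + 2.5·10.8) / 2.551 = 12.09 mg/L.
Travel time t = 4200 m / 0.46 m/s = 9130 s = 0.1057 d.
C = 12.09·exp(−0.51·0.1057) = 12.09·0.9475 = 11.45 mg/L.

11.5 mg/L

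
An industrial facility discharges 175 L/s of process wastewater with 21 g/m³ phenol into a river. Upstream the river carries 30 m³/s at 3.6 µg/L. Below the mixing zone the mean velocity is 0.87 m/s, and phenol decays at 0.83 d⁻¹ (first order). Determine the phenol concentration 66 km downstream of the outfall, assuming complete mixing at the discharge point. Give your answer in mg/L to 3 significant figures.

0.0605 mg/L

175 L/s = 0.175 m³/s.
3.6 µg/L = 0.0036 mg/L.
After complete mixing, C₀ = (0.175·21 + 30·0.0036) / 30.18 = 0.1254 mg/L.
Travel time t = 6.6e+04 m / 0.87 m/s = 7.586e+04 s = 0.878 d.
C = 0.1254·exp(−0.83·0.878) = 0.1254·0.4825 = 0.06049 mg/L.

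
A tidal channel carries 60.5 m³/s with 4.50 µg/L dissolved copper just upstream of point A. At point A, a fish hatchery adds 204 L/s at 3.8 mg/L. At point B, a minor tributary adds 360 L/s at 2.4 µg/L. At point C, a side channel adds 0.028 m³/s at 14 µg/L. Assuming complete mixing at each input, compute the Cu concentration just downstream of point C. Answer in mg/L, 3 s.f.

4.50 µg/L = 0.0045 mg/L.
204 L/s = 0.204 m³/s.
After input A: C = (60.5·0.0045 + 0.204·3.8) / 60.7 = 0.01726 mg/L.
360 L/s = 0.36 m³/s.
2.4 µg/L = 0.0024 mg/L.
After input B: C = (60.7·0.01726 + 0.36·0.0024) / 61.06 = 0.01717 mg/L.
14 µg/L = 0.014 mg/L.
After input C: C = (61.06·0.01717 + 0.028·0.014) / 61.09 = 0.01717 mg/L.

0.0172 mg/L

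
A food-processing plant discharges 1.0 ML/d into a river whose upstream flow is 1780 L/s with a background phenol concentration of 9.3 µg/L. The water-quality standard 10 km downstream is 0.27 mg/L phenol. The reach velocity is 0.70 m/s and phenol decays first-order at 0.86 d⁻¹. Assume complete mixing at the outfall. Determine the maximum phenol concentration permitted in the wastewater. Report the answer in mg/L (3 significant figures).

46.7 mg/L

1.0 ML/d = 0.01157 m³/s.
1780 L/s = 1.78 m³/s.
9.3 µg/L = 0.0093 mg/L.
Travel time to the compliance point: t = 1e+04/0.70 = 1.429e+04 s = 0.1653 d; decay factor exp(−0.86·0.1653) = 0.8675.
So the concentration just after mixing may be at most 0.27/0.8675 = 0.3113 mg/L.
Mass balance: 0.3113·1.792 = 0.01157·Cₑ + 1.78·0.0093.
Cₑ = (0.5576 − 0.01655) / 0.01157 = 46.75 mg/L.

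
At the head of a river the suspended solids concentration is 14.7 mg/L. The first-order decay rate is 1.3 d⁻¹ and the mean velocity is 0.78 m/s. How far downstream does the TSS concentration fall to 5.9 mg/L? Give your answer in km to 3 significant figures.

From C = C₀·e^(−kt), t = ln(C₀/C)/k = ln(14.7/5.9)/1.3 = 0.9129/1.3 = 0.7022 d.
Distance = v·t = 0.78 m/s × 6.067e+04 s = 4.732e+04 m = 47.32 km.

47.3 km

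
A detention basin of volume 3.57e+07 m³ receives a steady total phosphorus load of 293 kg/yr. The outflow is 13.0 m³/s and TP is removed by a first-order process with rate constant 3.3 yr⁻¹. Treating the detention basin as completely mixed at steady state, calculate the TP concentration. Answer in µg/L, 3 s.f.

Outflow Q = 13.0 m³/s × 3.156e+07 s/yr = 4.102e+08 m³/yr.
Steady-state CSTR mass balance: W = Q·C + k·V·C, so C = W/(Q + kV).
Q + kV = 4.102e+08 + 3.3·3.57e+07 = 5.281e+08 m³/yr.
C = 293/5.281e+08 = 5.549e-07 kg/m³ = 0.0005549 mg/L = 0.5549 µg/L.

0.555 µg/L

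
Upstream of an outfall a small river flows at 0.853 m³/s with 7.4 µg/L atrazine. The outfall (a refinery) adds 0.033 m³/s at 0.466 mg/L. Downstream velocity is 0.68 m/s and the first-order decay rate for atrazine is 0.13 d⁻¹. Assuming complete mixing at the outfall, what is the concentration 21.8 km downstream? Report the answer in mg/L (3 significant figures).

7.4 µg/L = 0.0074 mg/L.
After complete mixing, C₀ = (0.033·0.466 + 0.853·0.0074) / 0.886 = 0.02448 mg/L.
Travel time t = 2.18e+04 m / 0.68 m/s = 3.206e+04 s = 0.3711 d.
C = 0.02448·exp(−0.13·0.3711) = 0.02448·0.9529 = 0.02333 mg/L.

0.0233 mg/L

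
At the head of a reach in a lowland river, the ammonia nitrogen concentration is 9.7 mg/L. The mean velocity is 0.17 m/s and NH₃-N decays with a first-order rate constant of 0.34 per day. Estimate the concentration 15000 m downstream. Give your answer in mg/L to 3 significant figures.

6.85 mg/L

Travel time t = 15000 m / 0.17 m/s = 1.5e+04/0.17 = 8.824e+04 s = 1.021 d.
First-order decay: C = 9.7·exp(−0.34·1.021) = 9.7·0.7066 = 6.854 mg/L.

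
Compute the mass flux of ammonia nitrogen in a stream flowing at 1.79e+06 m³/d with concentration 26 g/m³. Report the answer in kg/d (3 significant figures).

1.79e+06 m³/d = 20.72 m³/s.
Mass flux = Q·C = 20.72 m³/s × 26 g/m³ = 538.7 g/s.
= 538.7 g/s × 86.4 = 4.654e+04 kg/d.

46500 kg/d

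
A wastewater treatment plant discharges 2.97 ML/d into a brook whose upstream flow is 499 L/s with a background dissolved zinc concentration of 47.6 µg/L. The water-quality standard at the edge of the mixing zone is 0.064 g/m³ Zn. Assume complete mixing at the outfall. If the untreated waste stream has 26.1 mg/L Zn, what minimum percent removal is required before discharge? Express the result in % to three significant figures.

2.97 ML/d = 0.03438 m³/s.
499 L/s = 0.499 m³/s.
47.6 µg/L = 0.0476 mg/L.
Mass balance: 0.064·0.5334 = 0.03438·Cₑ + 0.499·0.0476.
Cₑ = (0.03414 − 0.02375) / 0.03438 = 0.3021 mg/L.
Required removal = 1 − 0.3021/26.1 = 98.84 %.

98.8 %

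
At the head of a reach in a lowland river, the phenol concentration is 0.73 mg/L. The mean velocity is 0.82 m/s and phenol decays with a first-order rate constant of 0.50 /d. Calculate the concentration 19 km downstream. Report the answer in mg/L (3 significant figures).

0.638 mg/L

Travel time t = 19 km / 0.82 m/s = 1.9e+04/0.82 = 2.317e+04 s = 0.2682 d.
First-order decay: C = 0.73·exp(−0.50·0.2682) = 0.73·0.8745 = 0.6384 mg/L.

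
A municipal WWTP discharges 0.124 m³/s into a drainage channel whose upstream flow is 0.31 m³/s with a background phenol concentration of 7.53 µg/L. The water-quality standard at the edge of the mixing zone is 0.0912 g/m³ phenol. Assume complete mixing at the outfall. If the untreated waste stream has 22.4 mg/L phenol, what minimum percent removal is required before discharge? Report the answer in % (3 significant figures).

98.7 %

7.53 µg/L = 0.00753 mg/L.
Mass balance: 0.0912·0.434 = 0.124·Cₑ + 0.31·0.00753.
Cₑ = (0.03958 − 0.002334) / 0.124 = 0.3004 mg/L.
Required removal = 1 − 0.3004/22.4 = 98.66 %.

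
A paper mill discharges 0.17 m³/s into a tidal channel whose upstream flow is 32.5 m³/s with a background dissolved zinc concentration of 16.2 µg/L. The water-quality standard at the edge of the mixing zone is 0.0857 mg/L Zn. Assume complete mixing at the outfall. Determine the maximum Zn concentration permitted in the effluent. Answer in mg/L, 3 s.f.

16.2 µg/L = 0.0162 mg/L.
Mass balance: 0.0857·32.67 = 0.17·Cₑ + 32.5·0.0162.
Cₑ = (2.8 − 0.5265) / 0.17 = 13.37 mg/L.

13.4 mg/L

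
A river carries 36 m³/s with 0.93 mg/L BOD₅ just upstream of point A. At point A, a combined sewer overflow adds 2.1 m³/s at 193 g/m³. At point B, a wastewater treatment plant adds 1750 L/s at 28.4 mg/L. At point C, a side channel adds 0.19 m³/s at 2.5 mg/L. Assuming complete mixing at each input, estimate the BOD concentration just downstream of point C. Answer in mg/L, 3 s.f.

After input A: C = (36·0.93 + 2.1·193) / 38.1 = 11.52 mg/L.
1750 L/s = 1.75 m³/s.
After input B: C = (38.1·11.52 + 1.75·28.4) / 39.85 = 12.26 mg/L.
After input C: C = (39.85·12.26 + 0.19·2.5) / 40.04 = 12.21 mg/L.

12.2 mg/L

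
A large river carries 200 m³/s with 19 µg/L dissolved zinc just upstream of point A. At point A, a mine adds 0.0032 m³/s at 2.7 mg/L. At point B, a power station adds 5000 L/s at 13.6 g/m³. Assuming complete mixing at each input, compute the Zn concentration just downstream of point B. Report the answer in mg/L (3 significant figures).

0.350 mg/L

19 µg/L = 0.019 mg/L.
After input A: C = (200·0.019 + 0.0032·2.7) / 200 = 0.01904 mg/L.
5000 L/s = 5 m³/s.
After input B: C = (200·0.01904 + 5·13.6) / 205 = 0.3503 mg/L.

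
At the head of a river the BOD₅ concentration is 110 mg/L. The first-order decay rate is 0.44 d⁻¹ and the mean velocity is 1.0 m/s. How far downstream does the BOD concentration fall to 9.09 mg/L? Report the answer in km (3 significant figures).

490 km

From C = C₀·e^(−kt), t = ln(C₀/C)/k = ln(110/9.09)/0.44 = 2.493/0.44 = 5.667 d.
Distance = v·t = 1.0 m/s × 4.896e+05 s = 4.896e+05 m = 489.6 km.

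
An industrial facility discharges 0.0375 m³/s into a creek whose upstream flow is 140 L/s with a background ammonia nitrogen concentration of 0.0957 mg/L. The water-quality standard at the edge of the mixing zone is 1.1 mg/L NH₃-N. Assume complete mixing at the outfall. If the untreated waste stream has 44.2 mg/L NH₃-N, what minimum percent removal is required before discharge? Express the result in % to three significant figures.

89.0 %

140 L/s = 0.14 m³/s.
Mass balance: 1.1·0.1775 = 0.0375·Cₑ + 0.14·0.0957.
Cₑ = (0.1953 − 0.0134) / 0.0375 = 4.849 mg/L.
Required removal = 1 − 4.849/44.2 = 89.03 %.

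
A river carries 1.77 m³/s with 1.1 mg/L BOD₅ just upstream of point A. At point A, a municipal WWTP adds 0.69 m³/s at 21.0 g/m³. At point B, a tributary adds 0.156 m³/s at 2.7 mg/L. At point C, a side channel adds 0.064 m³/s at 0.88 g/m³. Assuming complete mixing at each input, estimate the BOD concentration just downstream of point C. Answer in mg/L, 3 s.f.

6.31 mg/L

After input A: C = (1.77·1.1 + 0.69·21) / 2.46 = 6.682 mg/L.
After input B: C = (2.46·6.682 + 0.156·2.7) / 2.616 = 6.444 mg/L.
After input C: C = (2.616·6.444 + 0.064·0.88) / 2.68 = 6.311 mg/L.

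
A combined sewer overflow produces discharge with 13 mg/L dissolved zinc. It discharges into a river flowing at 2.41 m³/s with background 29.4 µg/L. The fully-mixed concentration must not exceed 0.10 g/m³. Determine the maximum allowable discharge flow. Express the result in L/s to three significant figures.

13.2 L/s

29.4 µg/L = 0.0294 mg/L.
Mass balance at complete mixing: C_std·(Q_w + Q_r) = Q_w·C_e + Q_r·C_b.
Rearranging, Q_w = Q_r·(C_std − C_b)/(C_e − C_std) = 2.41·(0.1 − 0.0294) / (13 − 0.1) = 0.01319 m³/s.
= 13.19 L/s.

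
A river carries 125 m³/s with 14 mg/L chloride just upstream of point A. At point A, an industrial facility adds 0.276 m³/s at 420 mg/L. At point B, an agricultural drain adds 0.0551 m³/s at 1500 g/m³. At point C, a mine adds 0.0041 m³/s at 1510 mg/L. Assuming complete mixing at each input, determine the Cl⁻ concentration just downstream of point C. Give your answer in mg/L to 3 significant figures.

15.6 mg/L

After input A: C = (125·14 + 0.276·420) / 125.3 = 14.89 mg/L.
After input B: C = (125.3·14.89 + 0.0551·1500) / 125.3 = 15.55 mg/L.
After input C: C = (125.3·15.55 + 0.0041·1510) / 125.3 = 15.6 mg/L.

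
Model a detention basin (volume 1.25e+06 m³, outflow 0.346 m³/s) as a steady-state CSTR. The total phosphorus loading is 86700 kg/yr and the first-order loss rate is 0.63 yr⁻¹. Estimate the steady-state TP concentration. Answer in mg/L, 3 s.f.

Outflow Q = 0.346 m³/s × 3.156e+07 s/yr = 1.092e+07 m³/yr.
Steady-state CSTR mass balance: W = Q·C + k·V·C, so C = W/(Q + kV).
Q + kV = 1.092e+07 + 0.63·1.25e+06 = 1.171e+07 m³/yr.
C = 86700/1.171e+07 = 0.007406 kg/m³ = 7.406 mg/L.

7.41 mg/L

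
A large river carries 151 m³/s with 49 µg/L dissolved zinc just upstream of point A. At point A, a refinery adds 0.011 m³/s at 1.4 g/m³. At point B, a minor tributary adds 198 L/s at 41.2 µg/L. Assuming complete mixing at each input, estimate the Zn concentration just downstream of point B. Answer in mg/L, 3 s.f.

0.0491 mg/L

49 µg/L = 0.049 mg/L.
After input A: C = (151·0.049 + 0.011·1.4) / 151 = 0.0491 mg/L.
198 L/s = 0.198 m³/s.
41.2 µg/L = 0.0412 mg/L.
After input B: C = (151·0.0491 + 0.198·0.0412) / 151.2 = 0.04909 mg/L.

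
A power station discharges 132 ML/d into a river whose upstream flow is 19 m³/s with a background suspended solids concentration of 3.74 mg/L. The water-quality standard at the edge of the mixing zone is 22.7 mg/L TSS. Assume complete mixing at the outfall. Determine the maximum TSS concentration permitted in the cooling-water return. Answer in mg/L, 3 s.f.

258 mg/L

132 ML/d = 1.528 m³/s.
Mass balance: 22.7·20.53 = 1.528·Cₑ + 19·3.74.
Cₑ = (466 − 71.06) / 1.528 = 258.5 mg/L.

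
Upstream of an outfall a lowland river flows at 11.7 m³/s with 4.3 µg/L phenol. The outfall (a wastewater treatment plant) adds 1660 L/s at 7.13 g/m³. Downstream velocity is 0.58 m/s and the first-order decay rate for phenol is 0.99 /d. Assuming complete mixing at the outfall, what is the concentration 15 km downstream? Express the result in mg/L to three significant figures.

1660 L/s = 1.66 m³/s.
4.3 µg/L = 0.0043 mg/L.
After complete mixing, C₀ = (1.66·7.13 + 11.7·0.0043) / 13.36 = 0.8897 mg/L.
Travel time t = 1.5e+04 m / 0.58 m/s = 2.586e+04 s = 0.2993 d.
C = 0.8897·exp(−0.99·0.2993) = 0.8897·0.7435 = 0.6615 mg/L.

0.662 mg/L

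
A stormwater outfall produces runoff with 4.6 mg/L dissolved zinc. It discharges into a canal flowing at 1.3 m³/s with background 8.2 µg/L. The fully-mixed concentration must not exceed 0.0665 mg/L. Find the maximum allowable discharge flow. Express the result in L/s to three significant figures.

16.7 L/s

8.2 µg/L = 0.0082 mg/L.
Mass balance at complete mixing: C_std·(Q_w + Q_r) = Q_w·C_e + Q_r·C_b.
Rearranging, Q_w = Q_r·(C_std − C_b)/(C_e − C_std) = 1.3·(0.0665 − 0.0082) / (4.6 − 0.0665) = 0.01672 m³/s.
= 16.72 L/s.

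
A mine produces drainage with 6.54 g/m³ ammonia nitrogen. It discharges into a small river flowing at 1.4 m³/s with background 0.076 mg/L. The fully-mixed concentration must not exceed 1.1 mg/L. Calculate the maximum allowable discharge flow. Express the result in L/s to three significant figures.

264 L/s

Mass balance at complete mixing: C_std·(Q_w + Q_r) = Q_w·C_e + Q_r·C_b.
Rearranging, Q_w = Q_r·(C_std − C_b)/(C_e − C_std) = 1.4·(1.1 − 0.076) / (6.54 − 1.1) = 0.2635 m³/s.
= 263.5 L/s.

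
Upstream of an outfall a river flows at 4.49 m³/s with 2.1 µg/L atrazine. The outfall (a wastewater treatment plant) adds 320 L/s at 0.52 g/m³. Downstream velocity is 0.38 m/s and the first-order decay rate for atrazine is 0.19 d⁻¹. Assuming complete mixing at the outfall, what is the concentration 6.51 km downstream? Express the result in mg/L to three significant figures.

0.0352 mg/L

320 L/s = 0.32 m³/s.
2.1 µg/L = 0.0021 mg/L.
After complete mixing, C₀ = (0.32·0.52 + 4.49·0.0021) / 4.81 = 0.03655 mg/L.
Travel time t = 6510 m / 0.38 m/s = 1.713e+04 s = 0.1983 d.
C = 0.03655·exp(−0.19·0.1983) = 0.03655·0.963 = 0.0352 mg/L.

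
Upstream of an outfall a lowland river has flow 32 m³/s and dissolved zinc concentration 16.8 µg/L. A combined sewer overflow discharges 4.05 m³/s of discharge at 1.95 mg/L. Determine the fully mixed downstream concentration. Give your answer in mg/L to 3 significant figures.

0.234 mg/L

16.8 µg/L = 0.0168 mg/L.
Conservation of mass across the mixing zone: C = (4.05·1.95 + 32·0.0168) / (4.05 + 32) = 8.435/36.05 = 0.234 mg/L.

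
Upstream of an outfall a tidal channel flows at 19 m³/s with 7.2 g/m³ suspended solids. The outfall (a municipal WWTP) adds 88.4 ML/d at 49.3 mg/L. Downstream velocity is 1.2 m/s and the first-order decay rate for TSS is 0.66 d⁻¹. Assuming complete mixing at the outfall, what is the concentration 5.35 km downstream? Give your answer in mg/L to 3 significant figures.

9.04 mg/L

88.4 ML/d = 1.023 m³/s.
After complete mixing, C₀ = (1.023·49.3 + 19·7.2) / 20.02 = 9.351 mg/L.
Travel time t = 5350 m / 1.2 m/s = 4458 s = 0.0516 d.
C = 9.351·exp(−0.66·0.0516) = 9.351·0.9665 = 9.038 mg/L.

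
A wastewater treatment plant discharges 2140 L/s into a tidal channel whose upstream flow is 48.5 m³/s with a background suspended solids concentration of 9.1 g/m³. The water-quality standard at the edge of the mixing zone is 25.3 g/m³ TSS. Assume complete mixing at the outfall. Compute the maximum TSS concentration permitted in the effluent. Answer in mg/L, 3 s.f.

2140 L/s = 2.14 m³/s.
Mass balance: 25.3·50.64 = 2.14·Cₑ + 48.5·9.1.
Cₑ = (1281 − 441.3) / 2.14 = 392.4 mg/L.

392 mg/L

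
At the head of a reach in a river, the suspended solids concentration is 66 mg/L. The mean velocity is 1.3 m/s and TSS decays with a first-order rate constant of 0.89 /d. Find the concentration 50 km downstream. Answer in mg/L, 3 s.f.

44.4 mg/L

Travel time t = 50 km / 1.3 m/s = 5e+04/1.3 = 3.846e+04 s = 0.4452 d.
First-order decay: C = 66·exp(−0.89·0.4452) = 66·0.6729 = 44.41 mg/L.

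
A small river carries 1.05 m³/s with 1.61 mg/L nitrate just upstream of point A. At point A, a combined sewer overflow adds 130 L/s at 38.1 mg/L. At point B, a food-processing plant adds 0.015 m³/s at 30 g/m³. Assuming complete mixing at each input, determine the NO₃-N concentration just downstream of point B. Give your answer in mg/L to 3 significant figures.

5.94 mg/L

130 L/s = 0.13 m³/s.
After input A: C = (1.05·1.61 + 0.13·38.1) / 1.18 = 5.63 mg/L.
After input B: C = (1.18·5.63 + 0.015·30) / 1.195 = 5.936 mg/L.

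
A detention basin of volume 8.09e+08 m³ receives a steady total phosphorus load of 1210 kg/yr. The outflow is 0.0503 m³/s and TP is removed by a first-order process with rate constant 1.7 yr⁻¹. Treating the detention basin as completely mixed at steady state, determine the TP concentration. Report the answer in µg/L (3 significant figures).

Outflow Q = 0.0503 m³/s × 3.156e+07 s/yr = 1.587e+06 m³/yr.
Steady-state CSTR mass balance: W = Q·C + k·V·C, so C = W/(Q + kV).
Q + kV = 1.587e+06 + 1.7·8.09e+08 = 1.377e+09 m³/yr.
C = 1210/1.377e+09 = 8.788e-07 kg/m³ = 0.0008788 mg/L = 0.8788 µg/L.

0.879 µg/L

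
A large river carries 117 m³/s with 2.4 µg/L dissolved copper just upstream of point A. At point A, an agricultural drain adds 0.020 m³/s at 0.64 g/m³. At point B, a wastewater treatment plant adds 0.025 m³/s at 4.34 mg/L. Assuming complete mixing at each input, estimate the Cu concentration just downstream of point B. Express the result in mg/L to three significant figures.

2.4 µg/L = 0.0024 mg/L.
After input A: C = (117·0.0024 + 0.02·0.64) / 117 = 0.002509 mg/L.
After input B: C = (117·0.002509 + 0.025·4.34) / 117 = 0.003435 mg/L.

0.00344 mg/L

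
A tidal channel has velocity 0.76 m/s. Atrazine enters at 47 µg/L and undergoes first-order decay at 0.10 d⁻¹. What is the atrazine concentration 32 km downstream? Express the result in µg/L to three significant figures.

44.8 µg/L

Travel time t = 32 km / 0.76 m/s = 3.2e+04/0.76 = 4.211e+04 s = 0.4873 d.
First-order decay: C = 47·exp(−0.10·0.4873) = 47·0.9524 = 44.76 µg/L.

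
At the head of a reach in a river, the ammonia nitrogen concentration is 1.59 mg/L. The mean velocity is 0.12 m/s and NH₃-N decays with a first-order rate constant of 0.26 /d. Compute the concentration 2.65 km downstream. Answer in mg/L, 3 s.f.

1.49 mg/L

Travel time t = 2.65 km / 0.12 m/s = 2650/0.12 = 2.208e+04 s = 0.2556 d.
First-order decay: C = 1.59·exp(−0.26·0.2556) = 1.59·0.9357 = 1.488 mg/L.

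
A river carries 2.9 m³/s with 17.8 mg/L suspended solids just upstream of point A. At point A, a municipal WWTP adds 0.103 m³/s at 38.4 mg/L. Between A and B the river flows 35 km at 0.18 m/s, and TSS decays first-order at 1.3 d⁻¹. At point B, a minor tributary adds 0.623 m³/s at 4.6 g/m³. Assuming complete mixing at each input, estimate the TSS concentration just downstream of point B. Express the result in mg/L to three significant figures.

After input A: C = (2.9·17.8 + 0.103·38.4) / 3.003 = 18.51 mg/L.
Over the 35 km reach to input B (t = 1.944e+05 s = 2.251 d), decay gives C = 18.51·exp(−1.3·2.251) = 0.9925 mg/L.
After input B: C = (3.003·0.9925 + 0.623·4.6) / 3.626 = 1.612 mg/L.

1.61 mg/L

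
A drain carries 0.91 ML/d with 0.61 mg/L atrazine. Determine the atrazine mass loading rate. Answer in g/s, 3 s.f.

0.91 ML/d = 0.01053 m³/s.
Mass flux = Q·C = 0.01053 m³/s × 0.61 g/m³ = 0.006425 g/s.

0.00642 g/s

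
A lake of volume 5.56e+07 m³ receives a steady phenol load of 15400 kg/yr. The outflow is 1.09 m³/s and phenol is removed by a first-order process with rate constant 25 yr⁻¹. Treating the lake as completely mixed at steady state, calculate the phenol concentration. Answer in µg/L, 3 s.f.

Outflow Q = 1.09 m³/s × 3.156e+07 s/yr = 3.44e+07 m³/yr.
Steady-state CSTR mass balance: W = Q·C + k·V·C, so C = W/(Q + kV).
Q + kV = 3.44e+07 + 25·5.56e+07 = 1.424e+09 m³/yr.
C = 15400/1.424e+09 = 1.081e-05 kg/m³ = 0.01081 mg/L = 10.81 µg/L.

10.8 µg/L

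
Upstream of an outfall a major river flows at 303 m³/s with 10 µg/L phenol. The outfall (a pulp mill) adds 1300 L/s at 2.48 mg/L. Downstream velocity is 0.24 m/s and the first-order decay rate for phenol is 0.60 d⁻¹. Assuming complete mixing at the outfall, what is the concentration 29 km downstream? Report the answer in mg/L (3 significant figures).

0.00888 mg/L

1300 L/s = 1.3 m³/s.
10 µg/L = 0.01 mg/L.
After complete mixing, C₀ = (1.3·2.48 + 303·0.01) / 304.3 = 0.02055 mg/L.
Travel time t = 2.9e+04 m / 0.24 m/s = 1.208e+05 s = 1.399 d.
C = 0.02055·exp(−0.60·1.399) = 0.02055·0.4321 = 0.00888 mg/L.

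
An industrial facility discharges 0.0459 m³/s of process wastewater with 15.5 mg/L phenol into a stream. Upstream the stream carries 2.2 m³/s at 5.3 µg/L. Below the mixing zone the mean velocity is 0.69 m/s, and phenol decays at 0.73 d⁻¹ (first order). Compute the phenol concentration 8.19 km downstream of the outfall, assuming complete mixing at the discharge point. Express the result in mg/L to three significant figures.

5.3 µg/L = 0.0053 mg/L.
After complete mixing, C₀ = (0.0459·15.5 + 2.2·0.0053) / 2.246 = 0.322 mg/L.
Travel time t = 8190 m / 0.69 m/s = 1.187e+04 s = 0.1374 d.
C = 0.322·exp(−0.73·0.1374) = 0.322·0.9046 = 0.2912 mg/L.

0.291 mg/L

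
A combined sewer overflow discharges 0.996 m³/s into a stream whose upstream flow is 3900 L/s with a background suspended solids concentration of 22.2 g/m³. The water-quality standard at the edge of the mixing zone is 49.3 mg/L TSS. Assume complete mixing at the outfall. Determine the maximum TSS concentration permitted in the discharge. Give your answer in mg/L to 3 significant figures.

155 mg/L

3900 L/s = 3.9 m³/s.
Mass balance: 49.3·4.896 = 0.996·Cₑ + 3.9·22.2.
Cₑ = (241.4 − 86.58) / 0.996 = 155.4 mg/L.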